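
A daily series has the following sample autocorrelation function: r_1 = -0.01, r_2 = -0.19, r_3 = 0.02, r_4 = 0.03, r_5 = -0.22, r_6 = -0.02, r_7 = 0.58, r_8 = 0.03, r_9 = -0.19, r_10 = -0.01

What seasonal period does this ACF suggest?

7

The largest autocorrelation is r_7 = 0.58; the remaining lags stay at or below 0.03.
The dominant spike at lag 7 indicates a seasonal period of 7.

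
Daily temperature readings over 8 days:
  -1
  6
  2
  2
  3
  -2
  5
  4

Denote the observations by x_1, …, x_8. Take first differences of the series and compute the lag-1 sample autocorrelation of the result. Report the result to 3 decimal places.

-0.544

First differences Δx: 7, -4, 0, 1, -5, 7, -1
Mean of differences = 0.7143
Numerator Σ(Δx_t−Δx̄)(Δx_{t+1}−Δx̄) = -74.7959
Denominator Σ(Δx_t−Δx̄)² = 137.4286
r_1(Δx) = -74.7959 / 137.4286 = -0.544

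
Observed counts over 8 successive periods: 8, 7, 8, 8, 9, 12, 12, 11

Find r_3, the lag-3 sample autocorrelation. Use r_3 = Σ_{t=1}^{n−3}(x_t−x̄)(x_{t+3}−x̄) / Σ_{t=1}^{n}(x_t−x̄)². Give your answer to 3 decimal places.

Mean x̄ = (8 + 7 + 8 + 8 + 9 + 12 + 12 + 11)/8 = 9.3750
Σ(x_t−x̄)(x_{t+3}−x̄) = (1.8906) + (0.8906) + (-3.6094) + (-3.6094) + (-0.6094) = -5.0469
Denominator Σ(x_t−x̄)² = 27.8750
r_3 = -5.0469 / 27.8750 = -0.181

-0.181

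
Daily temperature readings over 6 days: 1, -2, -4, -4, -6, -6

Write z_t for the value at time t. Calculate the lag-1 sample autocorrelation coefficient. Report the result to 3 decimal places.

0.387

Mean z̄ = (1 − 2 − 4 − 4 − 6 − 6)/6 = -3.5000
Deviations from mean: 4.5000, 1.5000, -0.5000, -0.5000, -2.5000, -2.5000
Numerator Σ_{t=1}^{5}(z_t−z̄)(z_{t+1}−z̄) = 13.7500
Denominator Σ(z_t−z̄)² = 35.5000
r_1 = 13.7500 / 35.5000 = 0.387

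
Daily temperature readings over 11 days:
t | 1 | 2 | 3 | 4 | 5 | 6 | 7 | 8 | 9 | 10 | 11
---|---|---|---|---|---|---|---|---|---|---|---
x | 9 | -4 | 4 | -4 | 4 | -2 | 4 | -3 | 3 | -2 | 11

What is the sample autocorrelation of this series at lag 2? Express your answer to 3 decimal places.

Mean x̄ = (9 − 4 + 4 − 4 + 4 − 2 + 4 − 3 + 3 − 2 + 11)/11 = 1.8182
Numerator Σ_{t=1}^{9}(x_t−x̄)(x_{t+2}−x̄) = 131.4793
Denominator Σ(x_t−x̄)² = 271.6364
r_2 = 131.4793 / 271.6364 = 0.484

0.484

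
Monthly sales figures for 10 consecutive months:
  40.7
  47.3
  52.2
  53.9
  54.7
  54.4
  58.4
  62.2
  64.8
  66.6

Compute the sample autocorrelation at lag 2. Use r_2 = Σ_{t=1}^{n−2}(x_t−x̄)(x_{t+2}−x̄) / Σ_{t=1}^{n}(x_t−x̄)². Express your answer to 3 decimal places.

Mean x̄ = (40.7 + 47.3 + 52.2 + 53.9 + 54.7 + 54.4 + 58.4 + 62.2 + 64.8 + 66.6)/10 = 55.5200
Numerator Σ_{t=1}^{8}(x_t−x̄)(x_{t+2}−x̄) = 157.9532
Denominator Σ(x_t−x̄)² = 564.5760
r_2 = 157.9532 / 564.5760 = 0.280

0.280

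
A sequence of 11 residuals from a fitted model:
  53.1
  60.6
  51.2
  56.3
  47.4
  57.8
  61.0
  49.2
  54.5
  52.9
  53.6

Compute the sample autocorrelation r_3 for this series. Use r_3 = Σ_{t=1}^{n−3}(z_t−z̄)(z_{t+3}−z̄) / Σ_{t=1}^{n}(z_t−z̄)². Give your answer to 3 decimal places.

-0.070

Mean z̄ = (53.1 + 60.6 + 51.2 + 56.3 + 47.4 + 57.8 + 61.0 + 49.2 + 54.5 + 52.9 + 53.6)/11 = 54.3273
Numerator Σ_{t=1}^{8}(z_t−z̄)(z_{t+3}−z̄) = -13.2477
Denominator Σ(z_t−z̄)² = 187.9818
r_3 = -13.2477 / 187.9818 = -0.070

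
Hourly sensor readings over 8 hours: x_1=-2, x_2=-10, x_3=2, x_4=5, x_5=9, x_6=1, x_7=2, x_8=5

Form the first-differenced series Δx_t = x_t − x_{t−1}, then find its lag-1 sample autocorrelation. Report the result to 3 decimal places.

First differences Δx: -8, 12, 3, 4, -8, 1, 3
Mean of differences = 1.0000
Numerator Σ(Δx_t−Δx̄)(Δx_{t+1}−Δx̄) = -98.0000
Denominator Σ(Δx_t−Δx̄)² = 300.0000
r_1(Δx) = -98.0000 / 300.0000 = -0.327

-0.327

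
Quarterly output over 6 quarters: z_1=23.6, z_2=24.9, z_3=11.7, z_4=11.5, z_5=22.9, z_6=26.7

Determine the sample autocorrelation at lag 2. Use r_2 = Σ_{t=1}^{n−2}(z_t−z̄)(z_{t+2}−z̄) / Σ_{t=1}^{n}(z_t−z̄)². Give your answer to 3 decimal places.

Mean z̄ = (23.6 + 24.9 + 11.7 + 11.5 + 22.9 + 26.7)/6 = 20.2167
Deviations from mean: 3.3833, 4.6833, -8.5167, -8.7167, 2.6833, 6.4833
Numerator Σ_{t=1}^{4}(z_t−z̄)(z_{t+2}−z̄) = -149.0039
Denominator Σ(z_t−z̄)² = 231.1283
r_2 = -149.0039 / 231.1283 = -0.645

-0.645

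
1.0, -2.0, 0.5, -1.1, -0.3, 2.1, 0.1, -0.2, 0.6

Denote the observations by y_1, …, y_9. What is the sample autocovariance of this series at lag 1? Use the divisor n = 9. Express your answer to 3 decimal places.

Mean ȳ = (1.0 − 2.0 + 0.5 − 1.1 − 0.3 + 2.1 + 0.1 − 0.2 + 0.6)/9 = 0.0778
Σ_{t=1}^{8}(y_t−ȳ)(y_{t+1}−ȳ) = -3.7160
γ_1 = -3.7160 / 9 = -0.413

-0.413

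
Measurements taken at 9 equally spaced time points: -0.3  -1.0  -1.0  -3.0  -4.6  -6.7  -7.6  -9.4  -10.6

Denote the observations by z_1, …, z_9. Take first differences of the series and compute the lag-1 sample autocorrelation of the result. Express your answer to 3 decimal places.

-0.066

First differences Δz: -0.7, 0.0, -2.0, -1.6, -2.1, -0.9, -1.8, -1.2
Mean of differences = -1.2875
Numerator Σ(Δz_t−Δz̄)(Δz_{t+1}−Δz̄) = -0.2427
Denominator Σ(Δz_t−Δz̄)² = 3.6888
r_1(Δz) = -0.2427 / 3.6888 = -0.066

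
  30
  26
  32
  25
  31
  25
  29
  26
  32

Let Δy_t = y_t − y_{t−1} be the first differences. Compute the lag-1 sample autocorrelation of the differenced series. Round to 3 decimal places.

First differences Δy: -4, 6, -7, 6, -6, 4, -3, 6
Mean of differences = 0.2500
Numerator Σ(Δy_t−Δȳ)(Δy_{t+1}−Δȳ) = -198.0625
Denominator Σ(Δy_t−Δȳ)² = 233.5000
r_1(Δy) = -198.0625 / 233.5000 = -0.848

-0.848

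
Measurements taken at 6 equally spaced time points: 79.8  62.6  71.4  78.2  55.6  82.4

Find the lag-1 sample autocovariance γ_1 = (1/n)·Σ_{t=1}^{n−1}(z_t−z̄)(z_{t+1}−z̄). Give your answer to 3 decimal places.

Mean z̄ = (79.8 + 62.6 + 71.4 + 78.2 + 55.6 + 82.4)/6 = 71.6667
Σ_{t=1}^{5}(z_t−z̄)(z_{t+1}−z̄) = -350.4844
γ_1 = -350.4844 / 6 = -58.414

-58.414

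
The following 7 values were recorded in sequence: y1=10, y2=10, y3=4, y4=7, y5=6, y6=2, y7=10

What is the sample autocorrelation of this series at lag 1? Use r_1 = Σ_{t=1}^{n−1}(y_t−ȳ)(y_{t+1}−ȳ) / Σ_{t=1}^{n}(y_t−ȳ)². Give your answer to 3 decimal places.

Mean ȳ = (10 + 10 + 4 + 7 + 6 + 2 + 10)/7 = 7.0000
Deviations from mean: 3.0000, 3.0000, -3.0000, 0.0000, -1.0000, -5.0000, 3.0000
Σ(y_t−ȳ)(y_{t+1}−ȳ) = (9.0000) + (-9.0000) + (0.0000) + (0.0000) + (5.0000) + (-15.0000) = -10.0000
Denominator Σ(y_t−ȳ)² = 62.0000
r_1 = -10.0000 / 62.0000 = -0.161

-0.161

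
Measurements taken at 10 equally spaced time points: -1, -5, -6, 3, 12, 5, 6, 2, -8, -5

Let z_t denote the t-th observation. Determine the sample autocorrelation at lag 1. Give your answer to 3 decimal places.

Mean z̄ = (-1 − 5 − 6 + 3 + 12 + 5 + 6 + 2 − 8 − 5)/10 = 0.3000
Numerator Σ_{t=1}^{9}(z_t−z̄)(z_{t+1}−z̄) = 176.2100
Denominator Σ(z_t−z̄)² = 368.1000
r_1 = 176.2100 / 368.1000 = 0.479

0.479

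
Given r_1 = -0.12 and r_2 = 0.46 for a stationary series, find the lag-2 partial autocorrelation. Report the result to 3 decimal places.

0.452

φ_{22} = (r_2 − r_1²) / (1 − r_1²)
r_1² = (-0.12)² = 0.0144
Numerator = 0.46 − 0.0144 = 0.4456; denominator = 1 − 0.0144 = 0.9856
φ_{22} = 0.4456 / 0.9856 = 0.452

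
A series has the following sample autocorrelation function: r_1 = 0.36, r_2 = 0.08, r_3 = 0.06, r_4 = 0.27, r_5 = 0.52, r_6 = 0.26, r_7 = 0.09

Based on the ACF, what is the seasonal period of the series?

5

The largest autocorrelation is r_5 = 0.52; the remaining lags stay at or below 0.36. The elevated value at lag 1 (0.36), dropping to 0.08 at lag 2, reflects decaying short-term dependence rather than seasonality.
The dominant spike at lag 5 indicates a seasonal period of 5.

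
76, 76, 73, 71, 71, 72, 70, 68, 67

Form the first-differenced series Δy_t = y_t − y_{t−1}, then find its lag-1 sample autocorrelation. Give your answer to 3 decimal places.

First differences Δy: 0, -3, -2, 0, 1, -2, -2, -1
Mean of differences = -1.1250
Numerator Σ(Δy_t−Δȳ)(Δy_{t+1}−Δȳ) = -0.2656
Denominator Σ(Δy_t−Δȳ)² = 12.8750
r_1(Δy) = -0.2656 / 12.8750 = -0.021

-0.021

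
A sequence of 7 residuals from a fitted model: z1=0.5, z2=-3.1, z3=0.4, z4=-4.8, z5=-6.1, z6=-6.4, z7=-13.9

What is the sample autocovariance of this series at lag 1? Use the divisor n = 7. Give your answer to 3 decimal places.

Mean z̄ = (0.5 − 3.1 + 0.4 − 4.8 − 6.1 − 6.4 − 13.9)/7 = -4.7714
Σ_{t=1}^{6}(z_t−z̄)(z_{t+1}−z̄) = 34.3749
γ_1 = 34.3749 / 7 = 4.911

4.911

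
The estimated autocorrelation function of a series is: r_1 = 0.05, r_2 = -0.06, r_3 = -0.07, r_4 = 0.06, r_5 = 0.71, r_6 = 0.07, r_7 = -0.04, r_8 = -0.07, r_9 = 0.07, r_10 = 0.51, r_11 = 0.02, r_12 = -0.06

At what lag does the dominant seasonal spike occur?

5

The largest autocorrelation is r_5 = 0.71, with a weaker echo at lag 10 (0.51); the remaining lags stay at or below 0.07.
The dominant spike at lag 5 indicates a seasonal period of 5.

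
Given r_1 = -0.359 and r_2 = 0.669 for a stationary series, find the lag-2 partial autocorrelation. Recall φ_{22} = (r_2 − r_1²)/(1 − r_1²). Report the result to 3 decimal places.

0.620

φ_{22} = (r_2 − r_1²) / (1 − r_1²)
r_1² = (-0.359)² = 0.128881
Numerator = 0.669 − 0.1289 = 0.5401; denominator = 1 − 0.1289 = 0.8711
φ_{22} = 0.5401 / 0.8711 = 0.620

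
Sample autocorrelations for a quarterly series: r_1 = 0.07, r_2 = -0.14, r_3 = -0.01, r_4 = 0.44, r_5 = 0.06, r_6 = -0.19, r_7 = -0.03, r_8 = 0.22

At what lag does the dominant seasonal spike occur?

The largest autocorrelation is r_4 = 0.44, with a weaker echo at lag 8 (0.22); the remaining lags stay at or below 0.07.
The dominant spike at lag 4 indicates a seasonal period of 4.

4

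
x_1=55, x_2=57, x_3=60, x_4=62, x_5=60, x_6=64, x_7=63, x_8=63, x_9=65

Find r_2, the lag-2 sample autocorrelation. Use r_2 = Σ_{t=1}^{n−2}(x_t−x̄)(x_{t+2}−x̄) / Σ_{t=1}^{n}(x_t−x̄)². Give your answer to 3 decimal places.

Mean x̄ = (55 + 57 + 60 + 62 + 60 + 64 + 63 + 63 + 65)/9 = 61.0000
Σ(x_t−x̄)(x_{t+2}−x̄) = (6.0000) + (-4.0000) + (1.0000) + (3.0000) + (-2.0000) + (6.0000) + (8.0000) = 18.0000
Denominator Σ(x_t−x̄)² = 88.0000
r_2 = 18.0000 / 88.0000 = 0.205

0.205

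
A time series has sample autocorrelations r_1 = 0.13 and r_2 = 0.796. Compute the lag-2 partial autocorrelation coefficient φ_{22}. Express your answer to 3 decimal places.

0.792

φ_{22} = (r_2 − r_1²) / (1 − r_1²)
r_1² = (0.13)² = 0.0169
Numerator = 0.796 − 0.0169 = 0.7791; denominator = 1 − 0.0169 = 0.9831
φ_{22} = 0.7791 / 0.9831 = 0.792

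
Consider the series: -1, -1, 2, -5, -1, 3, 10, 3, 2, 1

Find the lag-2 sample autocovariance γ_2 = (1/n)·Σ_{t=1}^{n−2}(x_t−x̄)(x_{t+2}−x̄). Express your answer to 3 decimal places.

-1.098

Mean x̄ = (-1 − 1 + 2 − 5 − 1 + 3 + 10 + 3 + 2 + 1)/10 = 1.3000
Σ_{t=1}^{8}(x_t−x̄)(x_{t+2}−x̄) = -10.9800
γ_2 = -10.9800 / 10 = -1.098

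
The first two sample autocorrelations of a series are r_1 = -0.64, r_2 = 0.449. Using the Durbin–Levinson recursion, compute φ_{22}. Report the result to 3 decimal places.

φ_{22} = (r_2 − r_1²) / (1 − r_1²)
r_1² = (-0.64)² = 0.4096
Numerator = 0.449 − 0.4096 = 0.0394; denominator = 1 − 0.4096 = 0.5904
φ_{22} = 0.0394 / 0.5904 = 0.067

0.067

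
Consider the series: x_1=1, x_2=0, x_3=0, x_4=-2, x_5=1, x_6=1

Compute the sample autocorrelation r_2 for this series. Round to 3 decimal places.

-0.252

Mean x̄ = (1 + 0 + 0 − 2 + 1 + 1)/6 = 0.1667
Deviations from mean: 0.8333, -0.1667, -0.1667, -2.1667, 0.8333, 0.8333
Σ(x_t−x̄)(x_{t+2}−x̄) = (-0.1389) + (0.3611) + (-0.1389) + (-1.8056) = -1.7222
Denominator Σ(x_t−x̄)² = 6.8333
r_2 = -1.7222 / 6.8333 = -0.252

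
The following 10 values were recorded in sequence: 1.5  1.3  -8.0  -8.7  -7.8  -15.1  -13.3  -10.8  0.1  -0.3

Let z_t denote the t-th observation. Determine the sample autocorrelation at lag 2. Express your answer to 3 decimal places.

-0.070

Mean z̄ = (1.5 + 1.3 − 8.0 − 8.7 − 7.8 − 15.1 − 13.3 − 10.8 + 0.1 − 0.3)/10 = -6.1100
Numerator Σ_{t=1}^{8}(z_t−z̄)(z_{t+2}−z̄) = -24.6812
Denominator Σ(z_t−z̄)² = 352.7890
r_2 = -24.6812 / 352.7890 = -0.070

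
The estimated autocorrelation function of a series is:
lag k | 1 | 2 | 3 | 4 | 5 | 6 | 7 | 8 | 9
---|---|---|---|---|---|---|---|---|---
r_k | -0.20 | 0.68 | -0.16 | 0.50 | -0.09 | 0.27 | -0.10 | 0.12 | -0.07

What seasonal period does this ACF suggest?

The largest autocorrelation is r_2 = 0.68, with weaker echoes at lags 4 (0.50) and 6 (0.27); the remaining lags stay at or below 0.12.
The dominant spike at lag 2 indicates a seasonal period of 2.

2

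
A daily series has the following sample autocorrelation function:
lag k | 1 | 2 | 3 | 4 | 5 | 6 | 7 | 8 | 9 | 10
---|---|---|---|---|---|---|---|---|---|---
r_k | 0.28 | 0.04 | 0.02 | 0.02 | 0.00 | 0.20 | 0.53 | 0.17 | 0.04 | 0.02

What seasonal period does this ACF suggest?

7

The largest autocorrelation is r_7 = 0.53; the remaining lags stay at or below 0.28. The elevated value at lag 1 (0.28), dropping to 0.04 at lag 2, reflects decaying short-term dependence rather than seasonality.
The dominant spike at lag 7 indicates a seasonal period of 7.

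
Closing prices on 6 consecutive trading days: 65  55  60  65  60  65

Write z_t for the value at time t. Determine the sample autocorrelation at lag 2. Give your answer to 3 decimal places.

Mean z̄ = (65 + 55 + 60 + 65 + 60 + 65)/6 = 61.6667
Deviations from mean: 3.3333, -6.6667, -1.6667, 3.3333, -1.6667, 3.3333
Numerator Σ_{t=1}^{4}(z_t−z̄)(z_{t+2}−z̄) = -13.8889
Denominator Σ(z_t−z̄)² = 83.3333
r_2 = -13.8889 / 83.3333 = -0.167

-0.167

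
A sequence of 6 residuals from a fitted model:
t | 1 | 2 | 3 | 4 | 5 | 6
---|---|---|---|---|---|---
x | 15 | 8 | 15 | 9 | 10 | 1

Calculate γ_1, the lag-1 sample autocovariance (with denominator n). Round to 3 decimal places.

Mean x̄ = (15 + 8 + 15 + 9 + 10 + 1)/6 = 9.6667
Deviations: 5.3333, -1.6667, 5.3333, -0.6667, 0.3333, -8.6667
Σ_{t=1}^{5}(x_t−x̄)(x_{t+1}−x̄) = -24.4444
γ_1 = -24.4444 / 6 = -4.074

-4.074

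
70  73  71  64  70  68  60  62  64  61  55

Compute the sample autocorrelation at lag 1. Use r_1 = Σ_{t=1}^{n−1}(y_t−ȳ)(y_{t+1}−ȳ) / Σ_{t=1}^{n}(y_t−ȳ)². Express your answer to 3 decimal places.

Mean ȳ = (70 + 73 + 71 + 64 + 70 + 68 + 60 + 62 + 64 + 61 + 55)/11 = 65.2727
Numerator Σ_{t=1}^{10}(y_t−ȳ)(y_{t+1}−ȳ) = 136.7438
Denominator Σ(y_t−ȳ)² = 310.1818
r_1 = 136.7438 / 310.1818 = 0.441

0.441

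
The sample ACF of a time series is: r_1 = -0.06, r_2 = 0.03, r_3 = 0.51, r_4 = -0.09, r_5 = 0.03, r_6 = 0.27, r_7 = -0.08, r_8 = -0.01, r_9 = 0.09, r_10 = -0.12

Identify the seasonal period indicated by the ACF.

The largest autocorrelation is r_3 = 0.51, with a weaker echo at lag 6 (0.27); the remaining lags stay at or below 0.09.
The dominant spike at lag 3 indicates a seasonal period of 3.

3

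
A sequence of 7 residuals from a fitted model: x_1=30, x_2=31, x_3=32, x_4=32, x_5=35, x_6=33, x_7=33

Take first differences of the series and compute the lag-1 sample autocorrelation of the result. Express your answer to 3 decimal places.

First differences Δx: 1, 1, 0, 3, -2, 0
Mean of differences = 0.5000
Numerator Σ(Δx_t−Δx̄)(Δx_{t+1}−Δx̄) = -6.2500
Denominator Σ(Δx_t−Δx̄)² = 13.5000
r_1(Δx) = -6.2500 / 13.5000 = -0.463

-0.463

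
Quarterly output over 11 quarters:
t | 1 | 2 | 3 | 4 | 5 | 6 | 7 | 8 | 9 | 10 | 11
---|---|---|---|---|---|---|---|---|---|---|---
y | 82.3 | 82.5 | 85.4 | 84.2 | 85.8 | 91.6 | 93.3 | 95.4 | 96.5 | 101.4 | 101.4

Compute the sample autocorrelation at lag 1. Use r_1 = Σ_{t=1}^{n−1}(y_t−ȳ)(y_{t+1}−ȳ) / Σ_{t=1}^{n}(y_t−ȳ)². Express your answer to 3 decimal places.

0.749

Mean ȳ = (82.3 + 82.5 + 85.4 + 84.2 + 85.8 + 91.6 + 93.3 + 95.4 + 96.5 + 101.4 + 101.4)/11 = 90.8909
Numerator Σ_{t=1}^{10}(y_t−ȳ)(y_{t+1}−ȳ) = 392.6017
Denominator Σ(y_t−ȳ)² = 524.0291
r_1 = 392.6017 / 524.0291 = 0.749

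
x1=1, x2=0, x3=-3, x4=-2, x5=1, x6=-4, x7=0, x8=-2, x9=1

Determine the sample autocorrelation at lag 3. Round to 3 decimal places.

Mean x̄ = (1 + 0 − 3 − 2 + 1 − 4 + 0 − 2 + 1)/9 = -0.8889
Σ(x_t−x̄)(x_{t+3}−x̄) = (-2.0988) + (1.6790) + (6.5679) + (-0.9877) + (-2.0988) + (-5.8765) = -2.8148
Denominator Σ(x_t−x̄)² = 28.8889
r_3 = -2.8148 / 28.8889 = -0.097

-0.097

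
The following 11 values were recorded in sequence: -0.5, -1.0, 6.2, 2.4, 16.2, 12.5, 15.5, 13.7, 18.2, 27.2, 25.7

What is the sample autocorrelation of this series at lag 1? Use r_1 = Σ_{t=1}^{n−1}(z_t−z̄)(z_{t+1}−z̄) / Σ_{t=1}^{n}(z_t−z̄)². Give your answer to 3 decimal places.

Mean z̄ = (-0.5 − 1.0 + 6.2 + 2.4 + 16.2 + 12.5 + 15.5 + 13.7 + 18.2 + 27.2 + 25.7)/11 = 12.3727
Numerator Σ_{t=1}^{10}(z_t−z̄)(z_{t+1}−z̄) = 574.8602
Denominator Σ(z_t−z̄)² = 939.7218
r_1 = 574.8602 / 939.7218 = 0.612

0.612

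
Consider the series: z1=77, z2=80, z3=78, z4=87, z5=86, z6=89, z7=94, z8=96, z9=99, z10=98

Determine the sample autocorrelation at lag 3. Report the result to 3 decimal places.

Mean z̄ = (77 + 80 + 78 + 87 + 86 + 89 + 94 + 96 + 99 + 98)/10 = 88.4000
Σ(z_t−z̄)(z_{t+3}−z̄) = (15.9600) + (20.1600) + (-6.2400) + (-7.8400) + (-18.2400) + (6.3600) + (53.7600) = 63.9200
Denominator Σ(z_t−z̄)² = 610.4000
r_3 = 63.9200 / 610.4000 = 0.105

0.105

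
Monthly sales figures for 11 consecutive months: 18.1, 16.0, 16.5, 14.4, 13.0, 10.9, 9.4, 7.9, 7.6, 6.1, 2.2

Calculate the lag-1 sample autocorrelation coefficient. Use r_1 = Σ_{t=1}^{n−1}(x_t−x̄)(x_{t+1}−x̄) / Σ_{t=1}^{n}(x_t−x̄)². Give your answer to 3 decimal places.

0.664

Mean x̄ = (18.1 + 16.0 + 16.5 + 14.4 + 13.0 + 10.9 + 9.4 + 7.9 + 7.6 + 6.1 + 2.2)/11 = 11.1000
Numerator Σ_{t=1}^{10}(x_t−x̄)(x_{t+1}−x̄) = 163.4500
Denominator Σ(x_t−x̄)² = 246.3000
r_1 = 163.4500 / 246.3000 = 0.664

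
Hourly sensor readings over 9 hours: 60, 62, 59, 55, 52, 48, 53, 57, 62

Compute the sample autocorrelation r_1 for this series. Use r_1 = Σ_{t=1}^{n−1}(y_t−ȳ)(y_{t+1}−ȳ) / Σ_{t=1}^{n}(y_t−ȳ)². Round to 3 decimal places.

Mean ȳ = (60 + 62 + 59 + 55 + 52 + 48 + 53 + 57 + 62)/9 = 56.4444
Numerator Σ_{t=1}^{8}(y_t−ȳ)(y_{t+1}−ȳ) = 104.4691
Denominator Σ(y_t−ȳ)² = 186.2222
r_1 = 104.4691 / 186.2222 = 0.561

0.561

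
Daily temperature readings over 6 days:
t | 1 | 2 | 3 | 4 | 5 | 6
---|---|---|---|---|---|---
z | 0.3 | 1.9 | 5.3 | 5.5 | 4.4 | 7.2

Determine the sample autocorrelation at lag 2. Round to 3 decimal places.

Mean z̄ = (0.3 + 1.9 + 5.3 + 5.5 + 4.4 + 7.2)/6 = 4.1000
Deviations from mean: -3.8000, -2.2000, 1.2000, 1.4000, 0.3000, 3.1000
Σ(z_t−z̄)(z_{t+2}−z̄) = (-4.5600) + (-3.0800) + (0.3600) + (4.3400) = -2.9400
Denominator Σ(z_t−z̄)² = 32.3800
r_2 = -2.9400 / 32.3800 = -0.091

-0.091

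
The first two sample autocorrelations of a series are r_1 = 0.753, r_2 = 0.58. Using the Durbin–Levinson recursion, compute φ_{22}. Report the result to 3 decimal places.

0.030

φ_{22} = (r_2 − r_1²) / (1 − r_1²)
r_1² = (0.753)² = 0.567009
Numerator = 0.58 − 0.5670 = 0.0130; denominator = 1 − 0.5670 = 0.4330
φ_{22} = 0.0130 / 0.4330 = 0.030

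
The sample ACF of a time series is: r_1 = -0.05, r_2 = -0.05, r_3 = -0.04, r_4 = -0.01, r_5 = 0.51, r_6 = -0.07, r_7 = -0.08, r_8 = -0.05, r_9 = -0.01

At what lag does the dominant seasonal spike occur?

5

The largest autocorrelation is r_5 = 0.51; the remaining lags stay at or below -0.01.
The dominant spike at lag 5 indicates a seasonal period of 5.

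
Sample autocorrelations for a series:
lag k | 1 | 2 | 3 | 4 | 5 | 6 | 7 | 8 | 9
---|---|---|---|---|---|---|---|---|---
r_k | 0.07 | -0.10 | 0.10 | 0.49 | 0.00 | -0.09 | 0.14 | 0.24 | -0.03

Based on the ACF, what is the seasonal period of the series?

4

The largest autocorrelation is r_4 = 0.49, with a weaker echo at lag 8 (0.24); the remaining lags stay at or below 0.14.
The dominant spike at lag 4 indicates a seasonal period of 4.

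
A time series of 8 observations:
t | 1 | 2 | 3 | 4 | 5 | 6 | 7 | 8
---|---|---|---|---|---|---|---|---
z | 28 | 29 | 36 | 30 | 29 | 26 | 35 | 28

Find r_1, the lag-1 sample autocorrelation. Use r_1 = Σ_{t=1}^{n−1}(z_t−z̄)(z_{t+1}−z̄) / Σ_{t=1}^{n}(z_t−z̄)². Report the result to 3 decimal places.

Mean z̄ = (28 + 29 + 36 + 30 + 29 + 26 + 35 + 28)/8 = 30.1250
Deviations from mean: -2.1250, -1.1250, 5.8750, -0.1250, -1.1250, -4.1250, 4.8750, -2.1250
Numerator Σ_{t=1}^{7}(z_t−z̄)(z_{t+1}−z̄) = -30.6406
Denominator Σ(z_t−z̄)² = 86.8750
r_1 = -30.6406 / 86.8750 = -0.353

-0.353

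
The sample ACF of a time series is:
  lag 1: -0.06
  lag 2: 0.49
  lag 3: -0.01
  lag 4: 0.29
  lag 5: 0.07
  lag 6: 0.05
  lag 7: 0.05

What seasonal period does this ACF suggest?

The largest autocorrelation is r_2 = 0.49, with a weaker echo at lag 4 (0.29); the remaining lags stay at or below 0.07.
The dominant spike at lag 2 indicates a seasonal period of 2.

2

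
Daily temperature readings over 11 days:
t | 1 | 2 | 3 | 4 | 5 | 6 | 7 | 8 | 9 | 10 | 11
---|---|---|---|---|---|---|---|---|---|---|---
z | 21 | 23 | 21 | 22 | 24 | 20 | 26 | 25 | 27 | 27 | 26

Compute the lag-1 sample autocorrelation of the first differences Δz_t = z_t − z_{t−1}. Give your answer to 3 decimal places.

-0.675

First differences Δz: 2, -2, 1, 2, -4, 6, -1, 2, 0, -1
Mean of differences = 0.5000
Numerator Σ(Δz_t−Δz̄)(Δz_{t+1}−Δz̄) = -46.2500
Denominator Σ(Δz_t−Δz̄)² = 68.5000
r_1(Δz) = -46.2500 / 68.5000 = -0.675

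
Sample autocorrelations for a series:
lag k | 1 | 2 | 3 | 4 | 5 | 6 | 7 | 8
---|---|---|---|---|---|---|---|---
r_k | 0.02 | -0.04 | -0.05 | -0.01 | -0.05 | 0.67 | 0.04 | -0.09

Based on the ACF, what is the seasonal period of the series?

The largest autocorrelation is r_6 = 0.67; the remaining lags stay at or below 0.04.
The dominant spike at lag 6 indicates a seasonal period of 6.

6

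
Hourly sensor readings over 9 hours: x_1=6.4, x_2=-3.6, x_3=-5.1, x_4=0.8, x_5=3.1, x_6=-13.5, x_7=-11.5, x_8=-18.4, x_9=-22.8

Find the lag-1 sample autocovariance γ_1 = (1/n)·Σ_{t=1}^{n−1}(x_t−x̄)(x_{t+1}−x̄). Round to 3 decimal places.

Mean x̄ = (6.4 − 3.6 − 5.1 + 0.8 + 3.1 − 13.5 − 11.5 − 18.4 − 22.8)/9 = -7.1778
Σ_{t=1}^{8}(x_t−x̄)(x_{t+1}−x̄) = 340.7506
γ_1 = 340.7506 / 9 = 37.861

37.861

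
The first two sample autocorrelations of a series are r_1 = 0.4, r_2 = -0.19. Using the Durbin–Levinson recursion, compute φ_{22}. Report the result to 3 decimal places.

φ_{22} = (r_2 − r_1²) / (1 − r_1²)
r_1² = (0.4)² = 0.16
Numerator = -0.19 − 0.1600 = -0.3500; denominator = 1 − 0.1600 = 0.8400
φ_{22} = -0.3500 / 0.8400 = -0.417

-0.417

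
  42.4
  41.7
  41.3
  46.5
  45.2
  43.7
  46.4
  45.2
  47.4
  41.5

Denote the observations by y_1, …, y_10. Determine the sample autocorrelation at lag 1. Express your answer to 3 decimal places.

Mean ȳ = (42.4 + 41.7 + 41.3 + 46.5 + 45.2 + 43.7 + 46.4 + 45.2 + 47.4 + 41.5)/10 = 44.1300
Numerator Σ_{t=1}^{9}(y_t−ȳ)(y_{t+1}−ȳ) = 2.8011
Denominator Σ(y_t−ȳ)² = 47.7610
r_1 = 2.8011 / 47.7610 = 0.059

0.059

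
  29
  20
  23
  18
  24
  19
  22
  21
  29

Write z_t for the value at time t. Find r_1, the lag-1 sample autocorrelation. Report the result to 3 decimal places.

Mean z̄ = (29 + 20 + 23 + 18 + 24 + 19 + 22 + 21 + 29)/9 = 22.7778
Numerator Σ_{t=1}^{8}(z_t−z̄)(z_{t+1}−z̄) = -36.1605
Denominator Σ(z_t−z̄)² = 127.5556
r_1 = -36.1605 / 127.5556 = -0.283

-0.283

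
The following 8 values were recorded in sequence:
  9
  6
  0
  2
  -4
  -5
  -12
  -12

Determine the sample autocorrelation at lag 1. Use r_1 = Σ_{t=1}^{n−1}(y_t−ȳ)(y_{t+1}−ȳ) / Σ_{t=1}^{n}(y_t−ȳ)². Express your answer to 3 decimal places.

Mean ȳ = (9 + 6 + 0 + 2 − 4 − 5 − 12 − 12)/8 = -2.0000
Deviations from mean: 11.0000, 8.0000, 2.0000, 4.0000, -2.0000, -3.0000, -10.0000, -10.0000
Σ(y_t−ȳ)(y_{t+1}−ȳ) = (88.0000) + (16.0000) + (8.0000) + (-8.0000) + (6.0000) + (30.0000) + (100.0000) = 240.0000
Denominator Σ(y_t−ȳ)² = 418.0000
r_1 = 240.0000 / 418.0000 = 0.574

0.574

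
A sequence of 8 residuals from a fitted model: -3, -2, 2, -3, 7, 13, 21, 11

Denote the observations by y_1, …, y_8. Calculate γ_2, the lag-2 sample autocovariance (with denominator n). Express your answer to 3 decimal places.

11.203

Mean ȳ = (-3 − 2 + 2 − 3 + 7 + 13 + 21 + 11)/8 = 5.7500
Deviations: -8.7500, -7.7500, -3.7500, -8.7500, 1.2500, 7.2500, 15.2500, 5.2500
Σ_{t=1}^{6}(y_t−ȳ)(y_{t+2}−ȳ) = 89.6250
γ_2 = 89.6250 / 8 = 11.203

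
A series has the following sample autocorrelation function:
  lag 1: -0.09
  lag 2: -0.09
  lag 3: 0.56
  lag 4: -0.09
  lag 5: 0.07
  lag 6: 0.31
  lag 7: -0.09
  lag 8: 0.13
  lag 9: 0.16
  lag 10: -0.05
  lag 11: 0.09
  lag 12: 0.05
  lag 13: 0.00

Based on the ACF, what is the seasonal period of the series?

The largest autocorrelation is r_3 = 0.56, with weaker echoes at lags 6 (0.31) and 9 (0.16); the remaining lags stay at or below 0.13.
The dominant spike at lag 3 indicates a seasonal period of 3.

3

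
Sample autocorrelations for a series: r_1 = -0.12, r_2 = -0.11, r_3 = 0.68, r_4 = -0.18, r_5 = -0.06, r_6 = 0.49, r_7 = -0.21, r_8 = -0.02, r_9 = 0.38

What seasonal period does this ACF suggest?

3

The largest autocorrelation is r_3 = 0.68, with weaker echoes at lags 6 (0.49) and 9 (0.38); the remaining lags stay at or below -0.02.
The dominant spike at lag 3 indicates a seasonal period of 3.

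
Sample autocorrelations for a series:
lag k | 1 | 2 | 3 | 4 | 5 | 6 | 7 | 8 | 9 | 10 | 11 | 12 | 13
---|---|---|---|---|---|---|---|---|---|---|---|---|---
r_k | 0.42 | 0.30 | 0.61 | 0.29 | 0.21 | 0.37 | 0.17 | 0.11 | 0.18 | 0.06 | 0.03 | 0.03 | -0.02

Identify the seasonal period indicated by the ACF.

The largest autocorrelation is r_3 = 0.61; the remaining lags stay at or below 0.42. The elevated value at lag 1 (0.42), dropping to 0.30 at lag 2, reflects decaying short-term dependence rather than seasonality.
The dominant spike at lag 3 indicates a seasonal period of 3.

3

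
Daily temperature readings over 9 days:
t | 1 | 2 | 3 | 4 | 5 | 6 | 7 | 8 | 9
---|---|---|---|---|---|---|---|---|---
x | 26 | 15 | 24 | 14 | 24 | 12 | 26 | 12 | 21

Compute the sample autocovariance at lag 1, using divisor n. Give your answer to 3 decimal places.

Mean x̄ = (26 + 15 + 24 + 14 + 24 + 12 + 26 + 12 + 21)/9 = 19.3333
Σ_{t=1}^{8}(x_t−x̄)(x_{t+1}−x̄) = -243.1111
γ_1 = -243.1111 / 9 = -27.012

-27.012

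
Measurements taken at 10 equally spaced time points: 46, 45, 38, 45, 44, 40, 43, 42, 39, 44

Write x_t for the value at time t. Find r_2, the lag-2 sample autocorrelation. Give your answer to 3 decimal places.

-0.332

Mean x̄ = (46 + 45 + 38 + 45 + 44 + 40 + 43 + 42 + 39 + 44)/10 = 42.6000
Numerator Σ_{t=1}^{8}(x_t−x̄)(x_{t+2}−x̄) = -22.7200
Denominator Σ(x_t−x̄)² = 68.4000
r_2 = -22.7200 / 68.4000 = -0.332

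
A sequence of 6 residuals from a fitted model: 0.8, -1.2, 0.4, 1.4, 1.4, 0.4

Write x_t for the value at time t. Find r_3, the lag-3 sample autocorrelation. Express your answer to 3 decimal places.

Mean x̄ = (0.8 − 1.2 + 0.4 + 1.4 + 1.4 + 0.4)/6 = 0.5333
Numerator Σ_{t=1}^{3}(x_t−x̄)(x_{t+3}−x̄) = -1.2533
Denominator Σ(x_t−x̄)² = 4.6133
r_3 = -1.2533 / 4.6133 = -0.272

-0.272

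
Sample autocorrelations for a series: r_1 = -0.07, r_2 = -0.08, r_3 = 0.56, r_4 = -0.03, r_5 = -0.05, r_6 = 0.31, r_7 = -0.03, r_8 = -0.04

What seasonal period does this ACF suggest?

The largest autocorrelation is r_3 = 0.56, with a weaker echo at lag 6 (0.31); the remaining lags stay at or below -0.03.
The dominant spike at lag 3 indicates a seasonal period of 3.

3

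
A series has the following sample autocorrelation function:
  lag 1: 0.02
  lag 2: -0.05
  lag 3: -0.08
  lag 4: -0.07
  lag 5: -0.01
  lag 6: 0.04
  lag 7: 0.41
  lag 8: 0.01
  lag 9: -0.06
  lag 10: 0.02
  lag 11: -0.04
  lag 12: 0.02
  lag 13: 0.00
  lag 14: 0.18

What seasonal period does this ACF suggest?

7

The largest autocorrelation is r_7 = 0.41, with a weaker echo at lag 14 (0.18); the remaining lags stay at or below 0.04.
The dominant spike at lag 7 indicates a seasonal period of 7.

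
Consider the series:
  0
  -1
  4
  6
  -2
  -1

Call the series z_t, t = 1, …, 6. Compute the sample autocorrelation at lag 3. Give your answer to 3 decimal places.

-0.096

Mean z̄ = (0 − 1 + 4 + 6 − 2 − 1)/6 = 1.0000
Deviations from mean: -1.0000, -2.0000, 3.0000, 5.0000, -3.0000, -2.0000
Σ(z_t−z̄)(z_{t+3}−z̄) = (-5.0000) + (6.0000) + (-6.0000) = -5.0000
Denominator Σ(z_t−z̄)² = 52.0000
r_3 = -5.0000 / 52.0000 = -0.096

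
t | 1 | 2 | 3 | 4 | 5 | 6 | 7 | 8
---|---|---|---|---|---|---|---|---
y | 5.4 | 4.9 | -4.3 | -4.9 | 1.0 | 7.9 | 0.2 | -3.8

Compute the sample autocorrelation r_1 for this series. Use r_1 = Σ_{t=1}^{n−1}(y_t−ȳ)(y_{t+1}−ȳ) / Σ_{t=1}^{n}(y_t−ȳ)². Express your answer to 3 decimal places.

0.153

Mean ȳ = (5.4 + 4.9 − 4.3 − 4.9 + 1.0 + 7.9 + 0.2 − 3.8)/8 = 0.8000
Deviations from mean: 4.6000, 4.1000, -5.1000, -5.7000, 0.2000, 7.1000, -0.6000, -4.6000
Numerator Σ_{t=1}^{7}(y_t−ȳ)(y_{t+1}−ȳ) = 25.8000
Denominator Σ(y_t−ȳ)² = 168.4400
r_1 = 25.8000 / 168.4400 = 0.153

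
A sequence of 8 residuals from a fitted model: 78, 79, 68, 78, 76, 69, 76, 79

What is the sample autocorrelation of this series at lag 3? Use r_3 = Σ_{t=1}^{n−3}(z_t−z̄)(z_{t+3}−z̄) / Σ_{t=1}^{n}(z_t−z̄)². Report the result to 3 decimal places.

Mean z̄ = (78 + 79 + 68 + 78 + 76 + 69 + 76 + 79)/8 = 75.3750
Deviations from mean: 2.6250, 3.6250, -7.3750, 2.6250, 0.6250, -6.3750, 0.6250, 3.6250
Σ(z_t−z̄)(z_{t+3}−z̄) = (6.8906) + (2.2656) + (47.0156) + (1.6406) + (2.2656) = 60.0781
Denominator Σ(z_t−z̄)² = 135.8750
r_3 = 60.0781 / 135.8750 = 0.442

0.442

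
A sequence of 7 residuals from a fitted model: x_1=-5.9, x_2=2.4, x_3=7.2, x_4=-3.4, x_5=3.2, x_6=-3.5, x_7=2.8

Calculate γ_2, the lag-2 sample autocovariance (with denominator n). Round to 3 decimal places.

Mean x̄ = (-5.9 + 2.4 + 7.2 − 3.4 + 3.2 − 3.5 + 2.8)/7 = 0.4000
Deviations: -6.3000, 2.0000, 6.8000, -3.8000, 2.8000, -3.9000, 2.4000
Σ_{t=1}^{5}(x_t−x̄)(x_{t+2}−x̄) = -9.8600
γ_2 = -9.8600 / 7 = -1.409

-1.409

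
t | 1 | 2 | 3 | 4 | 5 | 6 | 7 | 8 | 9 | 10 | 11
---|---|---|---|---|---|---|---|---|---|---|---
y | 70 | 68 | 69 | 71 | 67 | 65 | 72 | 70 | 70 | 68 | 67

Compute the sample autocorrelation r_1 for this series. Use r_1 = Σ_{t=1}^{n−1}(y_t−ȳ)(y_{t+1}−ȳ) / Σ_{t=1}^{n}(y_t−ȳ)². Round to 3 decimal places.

Mean ȳ = (70 + 68 + 69 + 71 + 67 + 65 + 72 + 70 + 70 + 68 + 67)/11 = 68.8182
Numerator Σ_{t=1}^{10}(y_t−ȳ)(y_{t+1}−ȳ) = -4.2149
Denominator Σ(y_t−ȳ)² = 41.6364
r_1 = -4.2149 / 41.6364 = -0.101

-0.101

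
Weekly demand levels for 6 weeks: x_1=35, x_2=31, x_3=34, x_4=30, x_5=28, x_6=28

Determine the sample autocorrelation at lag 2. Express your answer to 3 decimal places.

Mean x̄ = (35 + 31 + 34 + 30 + 28 + 28)/6 = 31.0000
Deviations from mean: 4.0000, 0.0000, 3.0000, -1.0000, -3.0000, -3.0000
Σ(x_t−x̄)(x_{t+2}−x̄) = (12.0000) + (0.0000) + (-9.0000) + (3.0000) = 6.0000
Denominator Σ(x_t−x̄)² = 44.0000
r_2 = 6.0000 / 44.0000 = 0.136

0.136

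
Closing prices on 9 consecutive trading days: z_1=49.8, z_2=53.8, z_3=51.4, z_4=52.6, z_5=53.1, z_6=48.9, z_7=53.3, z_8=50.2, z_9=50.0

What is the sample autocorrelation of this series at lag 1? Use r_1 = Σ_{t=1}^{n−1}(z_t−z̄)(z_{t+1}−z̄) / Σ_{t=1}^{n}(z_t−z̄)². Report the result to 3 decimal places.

Mean z̄ = (49.8 + 53.8 + 51.4 + 52.6 + 53.1 + 48.9 + 53.3 + 50.2 + 50.0)/9 = 51.4556
Numerator Σ_{t=1}^{8}(z_t−z̄)(z_{t+1}−z̄) = -11.5975
Denominator Σ(z_t−z̄)² = 25.8822
r_1 = -11.5975 / 25.8822 = -0.448

-0.448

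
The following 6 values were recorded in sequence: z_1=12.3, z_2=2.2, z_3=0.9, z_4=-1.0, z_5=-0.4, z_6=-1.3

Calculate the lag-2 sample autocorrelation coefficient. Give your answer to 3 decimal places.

0.008

Mean z̄ = (12.3 + 2.2 + 0.9 − 1.0 − 0.4 − 1.3)/6 = 2.1167
Deviations from mean: 10.1833, 0.0833, -1.2167, -3.1167, -2.5167, -3.4167
Σ(z_t−z̄)(z_{t+2}−z̄) = (-12.3897) + (-0.2597) + (3.0619) + (10.6486) = 1.0611
Denominator Σ(z_t−z̄)² = 132.9083
r_2 = 1.0611 / 132.9083 = 0.008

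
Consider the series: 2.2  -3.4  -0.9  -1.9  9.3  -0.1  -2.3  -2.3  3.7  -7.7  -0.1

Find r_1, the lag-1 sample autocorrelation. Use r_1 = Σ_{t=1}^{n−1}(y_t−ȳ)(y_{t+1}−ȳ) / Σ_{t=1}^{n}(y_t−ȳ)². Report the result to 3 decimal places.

-0.284

Mean ȳ = (2.2 − 3.4 − 0.9 − 1.9 + 9.3 − 0.1 − 2.3 − 2.3 + 3.7 − 7.7 − 0.1)/11 = -0.3182
Numerator Σ_{t=1}^{10}(y_t−ȳ)(y_{t+1}−ȳ) = -53.9031
Denominator Σ(y_t−ȳ)² = 189.7764
r_1 = -53.9031 / 189.7764 = -0.284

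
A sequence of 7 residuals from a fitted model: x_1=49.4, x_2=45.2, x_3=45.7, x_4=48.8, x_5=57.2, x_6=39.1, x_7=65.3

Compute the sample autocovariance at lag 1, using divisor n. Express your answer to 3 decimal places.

-31.974

Mean x̄ = (49.4 + 45.2 + 45.7 + 48.8 + 57.2 + 39.1 + 65.3)/7 = 50.1000
Deviations: -0.7000, -4.9000, -4.4000, -1.3000, 7.1000, -11.0000, 15.2000
Σ_{t=1}^{6}(x_t−x̄)(x_{t+1}−x̄) = -223.8200
γ_1 = -223.8200 / 7 = -31.974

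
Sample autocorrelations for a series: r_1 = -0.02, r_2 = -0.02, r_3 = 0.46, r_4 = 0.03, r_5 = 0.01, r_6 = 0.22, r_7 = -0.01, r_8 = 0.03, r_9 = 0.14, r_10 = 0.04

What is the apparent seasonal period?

3

The largest autocorrelation is r_3 = 0.46, with a weaker echo at lag 6 (0.22); the remaining lags stay at or below 0.14.
The dominant spike at lag 3 indicates a seasonal period of 3.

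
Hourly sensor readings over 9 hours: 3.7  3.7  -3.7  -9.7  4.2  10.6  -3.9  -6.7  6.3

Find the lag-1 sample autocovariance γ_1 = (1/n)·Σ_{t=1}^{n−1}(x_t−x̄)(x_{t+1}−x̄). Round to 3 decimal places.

-1.694

Mean x̄ = (3.7 + 3.7 − 3.7 − 9.7 + 4.2 + 10.6 − 3.9 − 6.7 + 6.3)/9 = 0.5000
Σ_{t=1}^{8}(x_t−x̄)(x_{t+1}−x̄) = -15.2500
γ_1 = -15.2500 / 9 = -1.694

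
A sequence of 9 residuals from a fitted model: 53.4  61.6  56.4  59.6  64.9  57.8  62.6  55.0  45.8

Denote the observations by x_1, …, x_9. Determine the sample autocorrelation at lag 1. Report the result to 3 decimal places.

Mean x̄ = (53.4 + 61.6 + 56.4 + 59.6 + 64.9 + 57.8 + 62.6 + 55.0 + 45.8)/9 = 57.4556
Numerator Σ_{t=1}^{8}(x_t−x̄)(x_{t+1}−x̄) = 12.8425
Denominator Σ(x_t−x̄)² = 263.2222
r_1 = 12.8425 / 263.2222 = 0.049

0.049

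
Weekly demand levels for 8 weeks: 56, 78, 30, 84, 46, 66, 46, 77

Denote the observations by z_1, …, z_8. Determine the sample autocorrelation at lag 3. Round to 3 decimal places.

Mean z̄ = (56 + 78 + 30 + 84 + 46 + 66 + 46 + 77)/8 = 60.3750
Σ(z_t−z̄)(z_{t+3}−z̄) = (-103.3594) + (-253.3594) + (-170.8594) + (-339.6094) + (-238.9844) = -1106.1719
Denominator Σ(z_t−z̄)² = 2531.8750
r_3 = -1106.1719 / 2531.8750 = -0.437

-0.437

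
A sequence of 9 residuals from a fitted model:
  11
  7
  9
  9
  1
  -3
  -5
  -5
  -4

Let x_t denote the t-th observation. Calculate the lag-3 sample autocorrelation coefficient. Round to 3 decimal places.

Mean x̄ = (11 + 7 + 9 + 9 + 1 − 3 − 5 − 5 − 4)/9 = 2.2222
Numerator Σ_{t=1}^{6}(x_t−x̄)(x_{t+3}−x̄) = 10.6296
Denominator Σ(x_t−x̄)² = 363.5556
r_3 = 10.6296 / 363.5556 = 0.029

0.029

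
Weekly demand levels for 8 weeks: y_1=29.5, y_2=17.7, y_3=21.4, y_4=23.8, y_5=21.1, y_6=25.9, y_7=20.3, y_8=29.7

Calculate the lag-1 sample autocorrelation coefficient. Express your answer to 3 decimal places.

-0.413

Mean ȳ = (29.5 + 17.7 + 21.4 + 23.8 + 21.1 + 25.9 + 20.3 + 29.7)/8 = 23.6750
Deviations from mean: 5.8250, -5.9750, -2.2750, 0.1250, -2.5750, 2.2250, -3.3750, 6.0250
Numerator Σ_{t=1}^{7}(y_t−ȳ)(y_{t+1}−ȳ) = -55.3906
Denominator Σ(y_t−ȳ)² = 134.0950
r_1 = -55.3906 / 134.0950 = -0.413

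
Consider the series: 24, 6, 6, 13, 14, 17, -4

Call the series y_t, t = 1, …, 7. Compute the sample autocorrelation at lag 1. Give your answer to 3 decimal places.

-0.235

Mean ȳ = (24 + 6 + 6 + 13 + 14 + 17 − 4)/7 = 10.8571
Deviations from mean: 13.1429, -4.8571, -4.8571, 2.1429, 3.1429, 6.1429, -14.8571
Σ(y_t−ȳ)(y_{t+1}−ȳ) = (-63.8367) + (23.5918) + (-10.4082) + (6.7347) + (19.3061) + (-91.2653) = -115.8776
Denominator Σ(y_t−ȳ)² = 492.8571
r_1 = -115.8776 / 492.8571 = -0.235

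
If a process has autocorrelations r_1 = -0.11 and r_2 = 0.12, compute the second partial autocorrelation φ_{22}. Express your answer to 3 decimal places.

φ_{22} = (r_2 − r_1²) / (1 − r_1²)
r_1² = (-0.11)² = 0.0121
Numerator = 0.12 − 0.0121 = 0.1079; denominator = 1 − 0.0121 = 0.9879
φ_{22} = 0.1079 / 0.9879 = 0.109

0.109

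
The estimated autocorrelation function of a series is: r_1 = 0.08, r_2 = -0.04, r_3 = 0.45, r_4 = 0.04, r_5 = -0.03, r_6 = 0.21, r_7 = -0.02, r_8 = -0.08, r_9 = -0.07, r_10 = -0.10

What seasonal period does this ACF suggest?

The largest autocorrelation is r_3 = 0.45, with a weaker echo at lag 6 (0.21); the remaining lags stay at or below 0.08.
The dominant spike at lag 3 indicates a seasonal period of 3.

3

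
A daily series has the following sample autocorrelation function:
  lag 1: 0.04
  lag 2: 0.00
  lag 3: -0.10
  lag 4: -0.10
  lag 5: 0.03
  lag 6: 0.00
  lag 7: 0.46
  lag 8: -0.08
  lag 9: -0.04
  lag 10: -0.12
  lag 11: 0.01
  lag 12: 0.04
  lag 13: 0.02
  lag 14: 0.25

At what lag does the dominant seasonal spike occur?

7

The largest autocorrelation is r_7 = 0.46, with a weaker echo at lag 14 (0.25); the remaining lags stay at or below 0.04.
The dominant spike at lag 7 indicates a seasonal period of 7.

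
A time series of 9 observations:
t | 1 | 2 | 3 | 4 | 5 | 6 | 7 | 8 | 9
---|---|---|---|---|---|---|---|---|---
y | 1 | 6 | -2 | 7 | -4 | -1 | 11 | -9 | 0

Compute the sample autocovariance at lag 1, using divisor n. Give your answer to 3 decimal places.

-18.111

Mean ȳ = (1 + 6 − 2 + 7 − 4 − 1 + 11 − 9 + 0)/9 = 1.0000
Σ_{t=1}^{8}(y_t−ȳ)(y_{t+1}−ȳ) = -163.0000
γ_1 = -163.0000 / 9 = -18.111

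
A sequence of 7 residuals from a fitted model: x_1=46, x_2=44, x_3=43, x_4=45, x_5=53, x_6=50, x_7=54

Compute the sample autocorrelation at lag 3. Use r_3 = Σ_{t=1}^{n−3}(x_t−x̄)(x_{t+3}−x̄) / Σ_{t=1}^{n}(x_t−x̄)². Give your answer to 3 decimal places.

Mean x̄ = (46 + 44 + 43 + 45 + 53 + 50 + 54)/7 = 47.8571
Deviations from mean: -1.8571, -3.8571, -4.8571, -2.8571, 5.1429, 2.1429, 6.1429
Σ(x_t−x̄)(x_{t+3}−x̄) = (5.3061) + (-19.8367) + (-10.4082) + (-17.5510) = -42.4898
Denominator Σ(x_t−x̄)² = 118.8571
r_3 = -42.4898 / 118.8571 = -0.357

-0.357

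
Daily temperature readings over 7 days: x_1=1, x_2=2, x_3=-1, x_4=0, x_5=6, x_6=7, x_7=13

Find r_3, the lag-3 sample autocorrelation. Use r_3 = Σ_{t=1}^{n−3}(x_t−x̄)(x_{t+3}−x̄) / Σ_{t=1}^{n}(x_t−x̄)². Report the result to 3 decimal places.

Mean x̄ = (1 + 2 − 1 + 0 + 6 + 7 + 13)/7 = 4.0000
Numerator Σ_{t=1}^{4}(x_t−x̄)(x_{t+3}−x̄) = -43.0000
Denominator Σ(x_t−x̄)² = 148.0000
r_3 = -43.0000 / 148.0000 = -0.291

-0.291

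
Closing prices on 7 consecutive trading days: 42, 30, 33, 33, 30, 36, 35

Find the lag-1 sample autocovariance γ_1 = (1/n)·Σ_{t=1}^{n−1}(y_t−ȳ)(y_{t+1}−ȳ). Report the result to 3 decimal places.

-3.983

Mean ȳ = (42 + 30 + 33 + 33 + 30 + 36 + 35)/7 = 34.1429
Σ_{t=1}^{6}(y_t−ȳ)(y_{t+1}−ȳ) = -27.8776
γ_1 = -27.8776 / 7 = -3.983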